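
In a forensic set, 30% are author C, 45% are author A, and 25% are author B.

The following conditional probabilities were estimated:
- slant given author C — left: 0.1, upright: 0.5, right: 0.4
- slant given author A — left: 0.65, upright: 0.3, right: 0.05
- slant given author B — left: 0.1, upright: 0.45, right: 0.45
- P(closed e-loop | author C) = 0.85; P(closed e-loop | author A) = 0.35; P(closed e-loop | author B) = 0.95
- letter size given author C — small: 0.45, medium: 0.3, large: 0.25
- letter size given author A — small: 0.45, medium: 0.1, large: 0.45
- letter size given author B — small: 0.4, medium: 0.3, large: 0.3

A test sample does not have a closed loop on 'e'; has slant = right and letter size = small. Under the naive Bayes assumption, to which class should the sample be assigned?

author C

author C: 0.3 × 0.4 × (1−0.85) × 0.45 = 0.0081
author A: 0.45 × 0.05 × (1−0.35) × 0.45 = 0.00658125
author B: 0.25 × 0.45 × (1−0.95) × 0.4 = 0.00225
Highest score → author C.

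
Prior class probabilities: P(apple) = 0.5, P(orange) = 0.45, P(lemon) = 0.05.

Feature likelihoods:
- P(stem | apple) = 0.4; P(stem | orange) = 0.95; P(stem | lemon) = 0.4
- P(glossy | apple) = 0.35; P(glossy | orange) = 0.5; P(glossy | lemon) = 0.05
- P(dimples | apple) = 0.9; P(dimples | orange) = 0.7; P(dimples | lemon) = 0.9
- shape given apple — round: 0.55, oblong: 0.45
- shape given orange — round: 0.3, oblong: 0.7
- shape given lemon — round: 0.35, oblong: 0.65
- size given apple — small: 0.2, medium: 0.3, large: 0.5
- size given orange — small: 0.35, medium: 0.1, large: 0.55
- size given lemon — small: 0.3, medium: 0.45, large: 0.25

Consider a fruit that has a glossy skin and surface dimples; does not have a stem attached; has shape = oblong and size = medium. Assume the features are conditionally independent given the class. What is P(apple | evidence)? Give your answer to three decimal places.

apple: 0.5 × (1−0.4) × 0.35 × 0.9 × 0.45 × 0.3 = 0.0127575
orange: 0.45 × (1−0.95) × 0.5 × 0.7 × 0.7 × 0.1 = 0.00055125
lemon: 0.05 × (1−0.4) × 0.05 × 0.9 × 0.65 × 0.45 = 0.000394875
P(apple | x) = 0.0127575 / 0.013703625 ≈ 0.931

0.931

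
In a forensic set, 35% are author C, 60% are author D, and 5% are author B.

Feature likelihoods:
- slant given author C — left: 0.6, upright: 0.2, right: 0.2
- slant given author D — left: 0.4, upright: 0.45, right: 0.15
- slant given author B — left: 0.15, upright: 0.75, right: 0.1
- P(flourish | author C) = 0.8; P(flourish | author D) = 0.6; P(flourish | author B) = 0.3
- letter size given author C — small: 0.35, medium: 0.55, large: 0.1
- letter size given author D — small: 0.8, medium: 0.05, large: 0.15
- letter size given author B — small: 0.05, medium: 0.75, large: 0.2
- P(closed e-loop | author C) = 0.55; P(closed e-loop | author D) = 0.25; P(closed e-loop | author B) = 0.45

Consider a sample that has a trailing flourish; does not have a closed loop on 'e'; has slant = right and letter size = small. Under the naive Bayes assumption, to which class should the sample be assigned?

author C: 0.35 × 0.2 × 0.8 × 0.35 × (1−0.55) = 0.00882
author D: 0.6 × 0.15 × 0.6 × 0.8 × (1−0.25) = 0.0324
author B: 0.05 × 0.1 × 0.3 × 0.05 × (1−0.45) = 0.00004125
Highest score → author D.

author D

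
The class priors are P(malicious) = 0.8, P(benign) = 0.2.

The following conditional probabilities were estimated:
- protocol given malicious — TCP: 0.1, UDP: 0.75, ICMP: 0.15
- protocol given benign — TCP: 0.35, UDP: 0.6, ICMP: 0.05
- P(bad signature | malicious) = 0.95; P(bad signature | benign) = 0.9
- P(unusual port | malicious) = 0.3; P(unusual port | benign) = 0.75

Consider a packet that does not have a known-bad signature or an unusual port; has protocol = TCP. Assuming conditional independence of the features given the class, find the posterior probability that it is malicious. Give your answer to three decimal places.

malicious: 0.8 × 0.1 × (1−0.95) × (1−0.3) = 0.0028
benign: 0.2 × 0.35 × (1−0.9) × (1−0.75) = 0.00175
P(malicious | x) = 0.0028 / 0.00455 ≈ 0.615

0.615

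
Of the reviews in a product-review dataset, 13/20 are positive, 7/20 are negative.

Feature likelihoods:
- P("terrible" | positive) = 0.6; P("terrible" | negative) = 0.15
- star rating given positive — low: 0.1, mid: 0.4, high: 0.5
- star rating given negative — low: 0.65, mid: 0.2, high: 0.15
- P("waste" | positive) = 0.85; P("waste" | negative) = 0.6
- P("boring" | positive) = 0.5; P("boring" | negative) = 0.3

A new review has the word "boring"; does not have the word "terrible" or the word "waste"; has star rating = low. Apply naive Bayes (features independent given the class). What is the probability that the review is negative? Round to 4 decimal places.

0.9225

positive: 0.65 × (1−0.6) × 0.1 × (1−0.85) × 0.5 = 0.00195
negative: 0.35 × (1−0.15) × 0.65 × (1−0.6) × 0.3 = 0.023205
P(negative | x) = 0.023205 / 0.025155 ≈ 0.9225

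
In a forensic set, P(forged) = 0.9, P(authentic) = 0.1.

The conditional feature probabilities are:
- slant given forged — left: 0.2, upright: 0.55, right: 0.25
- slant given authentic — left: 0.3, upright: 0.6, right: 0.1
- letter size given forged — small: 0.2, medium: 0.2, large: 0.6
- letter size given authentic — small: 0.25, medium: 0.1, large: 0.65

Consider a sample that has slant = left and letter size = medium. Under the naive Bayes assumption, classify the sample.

forged

forged: 0.9 × 0.2 × 0.2 = 0.036
authentic: 0.1 × 0.3 × 0.1 = 0.003
Highest score → forged.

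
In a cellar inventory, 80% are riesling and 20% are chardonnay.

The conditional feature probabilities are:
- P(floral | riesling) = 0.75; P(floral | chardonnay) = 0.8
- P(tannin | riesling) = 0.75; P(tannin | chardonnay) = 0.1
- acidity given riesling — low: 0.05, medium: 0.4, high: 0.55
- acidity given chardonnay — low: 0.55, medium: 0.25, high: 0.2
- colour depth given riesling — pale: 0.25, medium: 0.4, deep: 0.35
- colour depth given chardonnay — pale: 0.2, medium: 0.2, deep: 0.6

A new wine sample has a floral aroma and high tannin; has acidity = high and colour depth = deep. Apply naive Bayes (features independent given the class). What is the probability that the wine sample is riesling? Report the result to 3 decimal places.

riesling: 0.8 × 0.75 × 0.75 × 0.55 × 0.35 = 0.086625
chardonnay: 0.2 × 0.8 × 0.1 × 0.2 × 0.6 = 0.00192
P(riesling | x) = 0.086625 / 0.088545 ≈ 0.978

0.978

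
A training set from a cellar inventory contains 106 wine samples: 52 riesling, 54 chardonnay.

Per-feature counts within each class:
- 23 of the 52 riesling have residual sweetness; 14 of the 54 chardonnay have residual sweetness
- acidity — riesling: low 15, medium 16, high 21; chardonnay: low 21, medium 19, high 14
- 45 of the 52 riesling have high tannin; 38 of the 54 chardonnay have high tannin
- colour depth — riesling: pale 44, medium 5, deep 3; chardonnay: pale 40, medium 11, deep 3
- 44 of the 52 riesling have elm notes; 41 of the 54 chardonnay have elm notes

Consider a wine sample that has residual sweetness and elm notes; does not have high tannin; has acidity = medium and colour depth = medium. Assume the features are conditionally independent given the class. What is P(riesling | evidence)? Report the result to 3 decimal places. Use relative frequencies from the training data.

0.256

riesling: (52/106) × (23/52) × (16/52) × (7/52) × (5/52) × (44/52) ≈ 0.000731222
chardonnay: (54/106) × (14/54) × (19/54) × (16/54) × (11/54) × (41/54) ≈ 0.0021296
P(riesling | x) = 0.000731222 / 0.002860822 ≈ 0.256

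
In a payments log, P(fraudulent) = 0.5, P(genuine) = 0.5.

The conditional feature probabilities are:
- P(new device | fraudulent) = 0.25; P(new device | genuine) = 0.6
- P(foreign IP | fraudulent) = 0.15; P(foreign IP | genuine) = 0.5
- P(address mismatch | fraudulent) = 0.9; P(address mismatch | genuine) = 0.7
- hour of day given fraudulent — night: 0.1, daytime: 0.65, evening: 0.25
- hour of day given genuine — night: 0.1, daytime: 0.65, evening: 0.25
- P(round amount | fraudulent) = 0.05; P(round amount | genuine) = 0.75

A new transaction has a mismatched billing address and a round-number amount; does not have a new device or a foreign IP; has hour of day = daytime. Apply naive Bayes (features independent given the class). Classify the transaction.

fraudulent: 0.5 × (1−0.25) × (1−0.15) × 0.9 × 0.65 × 0.05 = 0.0093234375
genuine: 0.5 × (1−0.6) × (1−0.5) × 0.7 × 0.65 × 0.75 = 0.034125
Highest score → genuine.

genuine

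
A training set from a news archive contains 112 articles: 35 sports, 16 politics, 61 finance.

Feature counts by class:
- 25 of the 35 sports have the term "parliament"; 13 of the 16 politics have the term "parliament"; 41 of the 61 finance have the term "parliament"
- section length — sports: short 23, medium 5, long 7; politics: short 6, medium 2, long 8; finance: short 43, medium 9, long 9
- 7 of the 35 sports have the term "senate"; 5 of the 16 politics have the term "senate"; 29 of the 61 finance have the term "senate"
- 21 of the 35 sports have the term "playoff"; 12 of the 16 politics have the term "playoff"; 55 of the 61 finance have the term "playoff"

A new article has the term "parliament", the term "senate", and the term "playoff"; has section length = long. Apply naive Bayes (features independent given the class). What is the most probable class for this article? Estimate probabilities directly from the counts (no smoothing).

finance

sports: (35/112) × (25/35) × (7/35) × (7/35) × (21/35) ≈ 0.00535714
politics: (16/112) × (13/16) × (8/16) × (5/16) × (12/16) ≈ 0.0136021
finance: (61/112) × (41/61) × (9/61) × (29/61) × (55/61) ≈ 0.0231515
Highest score → finance.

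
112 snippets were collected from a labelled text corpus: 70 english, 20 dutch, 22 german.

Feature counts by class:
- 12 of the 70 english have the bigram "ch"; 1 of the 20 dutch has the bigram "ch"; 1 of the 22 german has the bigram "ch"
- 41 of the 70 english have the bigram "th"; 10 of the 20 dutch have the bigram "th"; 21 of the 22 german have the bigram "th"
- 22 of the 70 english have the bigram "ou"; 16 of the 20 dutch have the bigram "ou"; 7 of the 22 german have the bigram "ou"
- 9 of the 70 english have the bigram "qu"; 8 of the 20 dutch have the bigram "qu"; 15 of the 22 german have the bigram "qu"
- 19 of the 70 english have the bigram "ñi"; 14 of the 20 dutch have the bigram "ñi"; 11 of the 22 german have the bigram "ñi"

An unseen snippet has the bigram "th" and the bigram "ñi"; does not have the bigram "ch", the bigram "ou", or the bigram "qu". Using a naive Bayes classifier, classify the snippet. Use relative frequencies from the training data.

english: (70/112) × (58/70) × (41/70) × (48/70) × (61/70) × (19/70) ≈ 0.0491956
dutch: (20/112) × (19/20) × (10/20) × (4/20) × (12/20) × (14/20) = 0.007125
german: (22/112) × (21/22) × (21/22) × (15/22) × (7/22) × (11/22) ≈ 0.0194139
Highest score → english.

english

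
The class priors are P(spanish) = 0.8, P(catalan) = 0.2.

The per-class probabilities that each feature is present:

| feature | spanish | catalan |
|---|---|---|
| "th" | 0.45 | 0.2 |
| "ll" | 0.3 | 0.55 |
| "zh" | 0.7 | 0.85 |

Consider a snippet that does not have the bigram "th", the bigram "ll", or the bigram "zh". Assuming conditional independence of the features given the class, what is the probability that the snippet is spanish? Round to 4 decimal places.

0.8953

spanish: 0.8 × (1−0.45) × (1−0.3) × (1−0.7) = 0.0924
catalan: 0.2 × (1−0.2) × (1−0.55) × (1−0.85) = 0.0108
P(spanish | x) = 0.0924 / 0.1032 ≈ 0.8953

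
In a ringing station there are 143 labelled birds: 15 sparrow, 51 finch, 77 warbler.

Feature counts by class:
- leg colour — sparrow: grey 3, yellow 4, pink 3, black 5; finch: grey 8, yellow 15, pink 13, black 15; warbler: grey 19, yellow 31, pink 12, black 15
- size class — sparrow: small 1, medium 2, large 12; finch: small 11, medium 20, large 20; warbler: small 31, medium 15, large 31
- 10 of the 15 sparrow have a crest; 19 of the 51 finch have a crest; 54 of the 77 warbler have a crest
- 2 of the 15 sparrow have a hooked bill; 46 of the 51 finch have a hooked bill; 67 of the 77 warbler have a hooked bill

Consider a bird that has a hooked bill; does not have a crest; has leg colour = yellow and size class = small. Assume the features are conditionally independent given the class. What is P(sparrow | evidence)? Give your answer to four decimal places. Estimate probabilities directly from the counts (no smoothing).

sparrow: (15/143) × (4/15) × (1/15) × (5/15) × (2/15) ≈ 0.0000828801
finch: (51/143) × (15/51) × (11/51) × (32/51) × (46/51) ≈ 0.012804
warbler: (77/143) × (31/77) × (31/77) × (23/77) × (67/77) ≈ 0.0226839
P(sparrow | x) = 0.0000828801 / 0.0355707801 ≈ 0.0023

0.0023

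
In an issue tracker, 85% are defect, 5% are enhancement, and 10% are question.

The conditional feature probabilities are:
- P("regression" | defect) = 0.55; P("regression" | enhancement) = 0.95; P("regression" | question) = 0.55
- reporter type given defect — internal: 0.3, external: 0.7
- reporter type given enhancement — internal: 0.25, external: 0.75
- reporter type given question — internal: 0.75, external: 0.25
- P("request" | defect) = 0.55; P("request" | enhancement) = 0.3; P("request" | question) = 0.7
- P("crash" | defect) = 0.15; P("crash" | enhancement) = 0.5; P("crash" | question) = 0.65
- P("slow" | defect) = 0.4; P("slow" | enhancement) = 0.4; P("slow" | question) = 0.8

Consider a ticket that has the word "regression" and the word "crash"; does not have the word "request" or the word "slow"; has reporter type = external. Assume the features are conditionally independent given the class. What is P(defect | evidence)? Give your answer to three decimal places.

defect: 0.85 × 0.55 × 0.7 × (1−0.55) × 0.15 × (1−0.4) = 0.013253625
enhancement: 0.05 × 0.95 × 0.75 × (1−0.3) × 0.5 × (1−0.4) = 0.00748125
question: 0.1 × 0.55 × 0.25 × (1−0.7) × 0.65 × (1−0.8) = 0.00053625
P(defect | x) = 0.013253625 / 0.021271125 ≈ 0.623

0.623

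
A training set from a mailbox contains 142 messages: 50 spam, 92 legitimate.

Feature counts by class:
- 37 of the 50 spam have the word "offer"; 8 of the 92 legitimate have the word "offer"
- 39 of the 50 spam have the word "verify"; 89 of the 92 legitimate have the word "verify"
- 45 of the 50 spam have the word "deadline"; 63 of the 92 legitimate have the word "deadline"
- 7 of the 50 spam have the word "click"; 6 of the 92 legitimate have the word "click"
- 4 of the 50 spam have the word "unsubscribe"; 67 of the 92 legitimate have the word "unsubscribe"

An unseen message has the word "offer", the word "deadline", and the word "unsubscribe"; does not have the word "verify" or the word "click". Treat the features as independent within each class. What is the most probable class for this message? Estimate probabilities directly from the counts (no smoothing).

spam: (50/142) × (37/50) × (11/50) × (45/50) × (43/50) × (4/50) ≈ 0.0035495
legitimate: (92/142) × (8/92) × (3/92) × (63/92) × (86/92) × (67/92) ≈ 0.000856417
Highest score → spam.

spam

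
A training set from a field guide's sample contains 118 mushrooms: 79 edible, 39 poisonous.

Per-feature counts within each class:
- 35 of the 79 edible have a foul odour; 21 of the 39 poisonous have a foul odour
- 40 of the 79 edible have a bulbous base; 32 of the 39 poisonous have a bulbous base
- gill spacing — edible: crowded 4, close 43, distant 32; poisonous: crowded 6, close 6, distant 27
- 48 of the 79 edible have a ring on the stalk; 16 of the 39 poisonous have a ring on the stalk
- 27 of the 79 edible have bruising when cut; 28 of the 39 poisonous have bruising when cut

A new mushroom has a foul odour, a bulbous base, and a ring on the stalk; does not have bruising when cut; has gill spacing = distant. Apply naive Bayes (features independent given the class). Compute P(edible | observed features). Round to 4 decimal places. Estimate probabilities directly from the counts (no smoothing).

0.6753

edible: (79/118) × (35/79) × (40/79) × (32/79) × (48/79) × (52/79) ≈ 0.0243294
poisonous: (39/118) × (21/39) × (32/39) × (27/39) × (16/39) × (11/39) ≈ 0.0116978
P(edible | x) = 0.0243294 / 0.0360272 ≈ 0.6753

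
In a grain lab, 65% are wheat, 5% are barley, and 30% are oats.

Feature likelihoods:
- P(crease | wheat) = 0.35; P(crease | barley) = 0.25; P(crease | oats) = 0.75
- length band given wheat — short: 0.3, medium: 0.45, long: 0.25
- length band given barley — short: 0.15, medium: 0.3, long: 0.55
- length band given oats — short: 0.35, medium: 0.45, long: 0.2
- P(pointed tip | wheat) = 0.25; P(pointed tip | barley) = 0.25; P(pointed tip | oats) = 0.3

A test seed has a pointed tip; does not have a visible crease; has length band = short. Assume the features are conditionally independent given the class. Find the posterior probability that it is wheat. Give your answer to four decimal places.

0.7735

wheat: 0.65 × (1−0.35) × 0.3 × 0.25 = 0.0316875
barley: 0.05 × (1−0.25) × 0.15 × 0.25 = 0.00140625
oats: 0.3 × (1−0.75) × 0.35 × 0.3 = 0.007875
P(wheat | x) = 0.0316875 / 0.04096875 ≈ 0.7735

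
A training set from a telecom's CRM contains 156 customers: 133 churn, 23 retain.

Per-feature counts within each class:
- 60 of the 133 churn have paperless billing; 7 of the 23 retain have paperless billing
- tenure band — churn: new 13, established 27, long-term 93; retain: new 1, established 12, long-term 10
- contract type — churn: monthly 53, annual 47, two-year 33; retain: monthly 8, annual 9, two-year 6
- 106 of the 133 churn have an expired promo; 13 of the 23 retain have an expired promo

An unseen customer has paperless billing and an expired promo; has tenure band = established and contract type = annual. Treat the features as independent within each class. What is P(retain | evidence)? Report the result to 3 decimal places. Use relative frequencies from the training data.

0.191

churn: (133/156) × (60/133) × (27/133) × (47/133) × (106/133) ≈ 0.0219907
retain: (23/156) × (7/23) × (12/23) × (9/23) × (13/23) ≈ 0.00517794
P(retain | x) = 0.00517794 / 0.02716864 ≈ 0.191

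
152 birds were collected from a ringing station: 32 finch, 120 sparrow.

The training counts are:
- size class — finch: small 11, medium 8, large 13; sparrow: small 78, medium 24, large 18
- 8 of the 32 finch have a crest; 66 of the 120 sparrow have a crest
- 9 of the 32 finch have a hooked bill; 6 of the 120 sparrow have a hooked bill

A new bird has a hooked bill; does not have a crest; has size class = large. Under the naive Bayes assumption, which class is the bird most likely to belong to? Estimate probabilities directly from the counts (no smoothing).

finch: (32/152) × (13/32) × (24/32) × (9/32) ≈ 0.0180407
sparrow: (120/152) × (18/120) × (54/120) × (6/120) ≈ 0.00266447
Highest score → finch.

finch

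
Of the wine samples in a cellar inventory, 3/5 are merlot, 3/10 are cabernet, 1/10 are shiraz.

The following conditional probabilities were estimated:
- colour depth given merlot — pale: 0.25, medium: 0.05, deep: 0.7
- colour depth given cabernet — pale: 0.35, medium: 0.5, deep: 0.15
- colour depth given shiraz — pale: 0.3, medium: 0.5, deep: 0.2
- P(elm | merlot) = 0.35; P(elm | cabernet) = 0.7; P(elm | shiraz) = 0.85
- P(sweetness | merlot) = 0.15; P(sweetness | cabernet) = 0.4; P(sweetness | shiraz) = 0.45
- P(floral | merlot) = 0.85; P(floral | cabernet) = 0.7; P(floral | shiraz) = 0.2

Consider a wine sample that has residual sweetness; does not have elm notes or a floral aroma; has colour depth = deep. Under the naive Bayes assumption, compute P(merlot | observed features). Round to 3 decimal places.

0.695

merlot: 0.6 × 0.7 × (1−0.35) × 0.15 × (1−0.85) = 0.0061425
cabernet: 0.3 × 0.15 × (1−0.7) × 0.4 × (1−0.7) = 0.00162
shiraz: 0.1 × 0.2 × (1−0.85) × 0.45 × (1−0.2) = 0.00108
P(merlot | x) = 0.0061425 / 0.0088425 ≈ 0.695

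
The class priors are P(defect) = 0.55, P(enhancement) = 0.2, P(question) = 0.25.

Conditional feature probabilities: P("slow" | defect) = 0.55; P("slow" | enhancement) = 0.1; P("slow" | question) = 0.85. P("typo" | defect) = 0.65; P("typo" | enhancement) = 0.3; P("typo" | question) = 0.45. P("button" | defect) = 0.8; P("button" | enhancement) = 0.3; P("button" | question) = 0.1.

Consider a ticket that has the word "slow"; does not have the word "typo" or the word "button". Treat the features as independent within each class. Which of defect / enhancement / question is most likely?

question

defect: 0.55 × 0.55 × (1−0.65) × (1−0.8) = 0.021175
enhancement: 0.2 × 0.1 × (1−0.3) × (1−0.3) = 0.0098
question: 0.25 × 0.85 × (1−0.45) × (1−0.1) = 0.1051875
Highest score → question.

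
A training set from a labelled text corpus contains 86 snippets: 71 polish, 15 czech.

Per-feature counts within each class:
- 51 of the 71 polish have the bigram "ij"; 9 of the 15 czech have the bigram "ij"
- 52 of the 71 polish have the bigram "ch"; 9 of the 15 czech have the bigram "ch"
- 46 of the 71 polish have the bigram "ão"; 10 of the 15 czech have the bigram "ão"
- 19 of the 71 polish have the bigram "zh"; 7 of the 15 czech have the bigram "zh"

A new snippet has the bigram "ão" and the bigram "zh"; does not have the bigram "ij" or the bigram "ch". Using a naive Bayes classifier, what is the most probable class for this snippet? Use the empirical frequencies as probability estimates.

polish

polish: (71/86) × (20/71) × (19/71) × (46/71) × (19/71) ≈ 0.01079
czech: (15/86) × (6/15) × (6/15) × (10/15) × (7/15) ≈ 0.00868217
Highest score → polish.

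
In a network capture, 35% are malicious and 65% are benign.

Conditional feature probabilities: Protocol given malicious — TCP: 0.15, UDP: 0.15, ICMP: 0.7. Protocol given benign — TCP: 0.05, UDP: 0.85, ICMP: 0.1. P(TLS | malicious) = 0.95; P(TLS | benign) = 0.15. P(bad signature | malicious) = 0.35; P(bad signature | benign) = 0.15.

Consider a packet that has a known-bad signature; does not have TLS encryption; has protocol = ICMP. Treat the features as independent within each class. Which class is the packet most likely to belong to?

benign

malicious: 0.35 × 0.7 × (1−0.95) × 0.35 = 0.0042875
benign: 0.65 × 0.1 × (1−0.15) × 0.15 = 0.0082875
Highest score → benign.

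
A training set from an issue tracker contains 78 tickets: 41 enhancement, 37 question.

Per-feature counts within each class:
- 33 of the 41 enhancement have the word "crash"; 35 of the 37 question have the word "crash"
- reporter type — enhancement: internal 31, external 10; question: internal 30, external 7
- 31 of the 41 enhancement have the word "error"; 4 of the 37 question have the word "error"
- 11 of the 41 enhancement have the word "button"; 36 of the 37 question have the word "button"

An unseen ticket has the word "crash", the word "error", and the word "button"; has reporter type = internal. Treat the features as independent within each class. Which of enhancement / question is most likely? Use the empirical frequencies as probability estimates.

enhancement: (41/78) × (33/41) × (31/41) × (31/41) × (11/41) ≈ 0.0648909
question: (37/78) × (35/37) × (30/37) × (4/37) × (36/37) ≈ 0.0382694
Highest score → enhancement.

enhancement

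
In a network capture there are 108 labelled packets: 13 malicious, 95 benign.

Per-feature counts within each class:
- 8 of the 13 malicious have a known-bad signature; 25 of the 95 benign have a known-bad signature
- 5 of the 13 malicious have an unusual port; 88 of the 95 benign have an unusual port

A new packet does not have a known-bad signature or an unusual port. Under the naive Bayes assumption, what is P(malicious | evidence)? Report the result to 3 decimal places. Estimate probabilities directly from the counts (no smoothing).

malicious: (13/108) × (5/13) × (8/13) ≈ 0.02849
benign: (95/108) × (70/95) × (7/95) ≈ 0.0477583
P(malicious | x) = 0.02849 / 0.0762483 ≈ 0.374

0.374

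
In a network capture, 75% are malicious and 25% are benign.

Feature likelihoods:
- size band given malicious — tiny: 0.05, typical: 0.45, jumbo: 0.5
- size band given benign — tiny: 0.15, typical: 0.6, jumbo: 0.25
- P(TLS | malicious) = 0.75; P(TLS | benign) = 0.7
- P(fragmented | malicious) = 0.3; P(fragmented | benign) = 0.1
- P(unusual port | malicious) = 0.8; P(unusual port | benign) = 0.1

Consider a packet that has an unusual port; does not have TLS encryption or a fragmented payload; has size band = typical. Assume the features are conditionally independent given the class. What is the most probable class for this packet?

malicious: 0.75 × 0.45 × (1−0.75) × (1−0.3) × 0.8 = 0.04725
benign: 0.25 × 0.6 × (1−0.7) × (1−0.1) × 0.1 = 0.00405
Highest score → malicious.

malicious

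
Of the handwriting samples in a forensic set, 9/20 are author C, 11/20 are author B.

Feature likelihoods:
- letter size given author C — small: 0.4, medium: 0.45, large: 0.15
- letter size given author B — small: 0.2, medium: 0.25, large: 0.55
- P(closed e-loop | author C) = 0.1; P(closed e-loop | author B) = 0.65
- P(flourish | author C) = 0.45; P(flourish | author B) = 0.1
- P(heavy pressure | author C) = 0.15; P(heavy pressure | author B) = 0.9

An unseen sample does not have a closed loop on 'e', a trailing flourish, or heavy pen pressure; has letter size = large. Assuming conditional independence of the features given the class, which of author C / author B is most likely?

author C: 0.45 × 0.15 × (1−0.1) × (1−0.45) × (1−0.15) = 0.028400625
author B: 0.55 × 0.55 × (1−0.65) × (1−0.1) × (1−0.9) = 0.00952875
Highest score → author C.

author C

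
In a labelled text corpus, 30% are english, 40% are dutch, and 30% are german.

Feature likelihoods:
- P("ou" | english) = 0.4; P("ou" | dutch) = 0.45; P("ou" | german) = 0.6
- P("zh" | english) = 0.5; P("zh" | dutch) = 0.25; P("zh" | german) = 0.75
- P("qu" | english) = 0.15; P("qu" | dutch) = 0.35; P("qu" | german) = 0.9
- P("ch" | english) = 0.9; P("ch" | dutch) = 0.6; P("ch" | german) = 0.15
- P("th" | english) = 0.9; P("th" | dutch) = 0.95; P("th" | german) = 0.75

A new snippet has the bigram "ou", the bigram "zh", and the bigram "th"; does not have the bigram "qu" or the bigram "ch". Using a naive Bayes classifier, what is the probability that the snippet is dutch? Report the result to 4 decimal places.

english: 0.3 × 0.4 × 0.5 × (1−0.15) × (1−0.9) × 0.9 = 0.00459
dutch: 0.4 × 0.45 × 0.25 × (1−0.35) × (1−0.6) × 0.95 = 0.011115
german: 0.3 × 0.6 × 0.75 × (1−0.9) × (1−0.15) × 0.75 = 0.00860625
P(dutch | x) = 0.011115 / 0.02431125 ≈ 0.4572

0.4572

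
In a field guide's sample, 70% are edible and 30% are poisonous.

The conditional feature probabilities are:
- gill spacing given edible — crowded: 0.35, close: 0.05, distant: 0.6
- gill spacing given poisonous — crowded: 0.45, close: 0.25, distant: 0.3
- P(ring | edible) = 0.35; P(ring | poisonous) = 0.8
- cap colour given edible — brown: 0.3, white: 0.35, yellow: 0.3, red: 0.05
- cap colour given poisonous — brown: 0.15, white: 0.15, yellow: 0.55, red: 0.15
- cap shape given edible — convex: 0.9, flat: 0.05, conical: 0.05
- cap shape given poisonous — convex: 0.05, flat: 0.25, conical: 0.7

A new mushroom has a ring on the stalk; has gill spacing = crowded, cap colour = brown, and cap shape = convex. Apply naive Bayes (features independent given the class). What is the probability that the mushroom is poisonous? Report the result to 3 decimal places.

0.034

edible: 0.7 × 0.35 × 0.35 × 0.3 × 0.9 = 0.0231525
poisonous: 0.3 × 0.45 × 0.8 × 0.15 × 0.05 = 0.00081
P(poisonous | x) = 0.00081 / 0.0239625 ≈ 0.034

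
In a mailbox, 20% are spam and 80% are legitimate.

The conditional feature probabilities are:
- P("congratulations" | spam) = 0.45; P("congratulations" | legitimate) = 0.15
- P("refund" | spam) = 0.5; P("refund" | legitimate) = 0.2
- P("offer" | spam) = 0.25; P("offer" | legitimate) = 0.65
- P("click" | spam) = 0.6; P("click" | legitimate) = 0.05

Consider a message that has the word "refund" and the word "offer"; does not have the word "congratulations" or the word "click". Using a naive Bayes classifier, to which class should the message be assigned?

legitimate

spam: 0.2 × (1−0.45) × 0.5 × 0.25 × (1−0.6) = 0.0055
legitimate: 0.8 × (1−0.15) × 0.2 × 0.65 × (1−0.05) = 0.08398
Highest score → legitimate.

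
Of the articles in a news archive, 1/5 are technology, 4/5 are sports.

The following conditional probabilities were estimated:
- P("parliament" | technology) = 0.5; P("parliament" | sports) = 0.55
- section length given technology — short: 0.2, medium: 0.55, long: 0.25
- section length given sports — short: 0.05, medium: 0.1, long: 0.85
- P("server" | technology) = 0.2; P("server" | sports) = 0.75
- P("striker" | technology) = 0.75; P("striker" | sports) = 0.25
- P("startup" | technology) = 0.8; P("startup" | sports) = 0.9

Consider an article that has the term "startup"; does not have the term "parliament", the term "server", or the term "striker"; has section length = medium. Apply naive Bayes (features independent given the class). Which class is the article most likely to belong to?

technology

technology: 0.2 × (1−0.5) × 0.55 × (1−0.2) × (1−0.75) × 0.8 = 0.0088
sports: 0.8 × (1−0.55) × 0.1 × (1−0.75) × (1−0.25) × 0.9 = 0.006075
Highest score → technology.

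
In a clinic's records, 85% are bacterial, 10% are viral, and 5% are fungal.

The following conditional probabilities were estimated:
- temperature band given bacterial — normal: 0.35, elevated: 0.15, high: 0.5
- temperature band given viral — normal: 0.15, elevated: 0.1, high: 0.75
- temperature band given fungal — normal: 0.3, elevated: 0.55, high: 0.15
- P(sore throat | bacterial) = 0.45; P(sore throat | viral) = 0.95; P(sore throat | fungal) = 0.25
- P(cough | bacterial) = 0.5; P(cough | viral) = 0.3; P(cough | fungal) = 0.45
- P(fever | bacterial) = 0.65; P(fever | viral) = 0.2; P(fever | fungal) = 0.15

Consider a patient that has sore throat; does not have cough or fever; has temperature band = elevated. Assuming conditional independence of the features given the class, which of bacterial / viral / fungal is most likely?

bacterial: 0.85 × 0.15 × 0.45 × (1−0.5) × (1−0.65) = 0.010040625
viral: 0.1 × 0.1 × 0.95 × (1−0.3) × (1−0.2) = 0.00532
fungal: 0.05 × 0.55 × 0.25 × (1−0.45) × (1−0.15) = 0.0032140625
Highest score → bacterial.

bacterial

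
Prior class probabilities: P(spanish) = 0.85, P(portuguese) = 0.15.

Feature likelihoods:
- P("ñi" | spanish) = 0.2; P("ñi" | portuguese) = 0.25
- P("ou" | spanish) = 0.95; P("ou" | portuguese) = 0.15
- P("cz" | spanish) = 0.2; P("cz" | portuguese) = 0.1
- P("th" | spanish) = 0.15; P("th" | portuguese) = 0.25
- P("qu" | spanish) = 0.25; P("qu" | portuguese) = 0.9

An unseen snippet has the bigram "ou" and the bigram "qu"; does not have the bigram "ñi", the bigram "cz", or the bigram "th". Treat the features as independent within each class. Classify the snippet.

spanish: 0.85 × (1−0.2) × 0.95 × (1−0.2) × (1−0.15) × 0.25 = 0.10982
portuguese: 0.15 × (1−0.25) × 0.15 × (1−0.1) × (1−0.25) × 0.9 = 0.0102515625
Highest score → spanish.

spanish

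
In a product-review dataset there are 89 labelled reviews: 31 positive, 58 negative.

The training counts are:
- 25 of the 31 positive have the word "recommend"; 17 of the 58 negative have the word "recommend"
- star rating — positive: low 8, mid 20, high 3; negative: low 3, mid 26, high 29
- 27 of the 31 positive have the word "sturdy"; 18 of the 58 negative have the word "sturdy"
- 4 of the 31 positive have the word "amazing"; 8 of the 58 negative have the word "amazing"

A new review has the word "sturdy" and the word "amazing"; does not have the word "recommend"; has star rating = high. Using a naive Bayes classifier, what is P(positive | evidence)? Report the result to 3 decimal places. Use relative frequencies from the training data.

positive: (31/89) × (6/31) × (3/31) × (27/31) × (4/31) ≈ 0.000733198
negative: (58/89) × (41/58) × (29/58) × (18/58) × (8/58) ≈ 0.00985985
P(positive | x) = 0.000733198 / 0.010593048 ≈ 0.069

0.069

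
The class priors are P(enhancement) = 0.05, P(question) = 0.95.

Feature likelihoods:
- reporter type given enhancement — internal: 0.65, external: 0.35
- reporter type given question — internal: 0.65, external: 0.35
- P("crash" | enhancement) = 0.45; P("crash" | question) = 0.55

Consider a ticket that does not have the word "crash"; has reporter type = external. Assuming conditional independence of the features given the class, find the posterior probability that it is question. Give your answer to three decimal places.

0.940

enhancement: 0.05 × 0.35 × (1−0.45) = 0.009625
question: 0.95 × 0.35 × (1−0.55) = 0.149625
P(question | x) = 0.149625 / 0.15925 ≈ 0.940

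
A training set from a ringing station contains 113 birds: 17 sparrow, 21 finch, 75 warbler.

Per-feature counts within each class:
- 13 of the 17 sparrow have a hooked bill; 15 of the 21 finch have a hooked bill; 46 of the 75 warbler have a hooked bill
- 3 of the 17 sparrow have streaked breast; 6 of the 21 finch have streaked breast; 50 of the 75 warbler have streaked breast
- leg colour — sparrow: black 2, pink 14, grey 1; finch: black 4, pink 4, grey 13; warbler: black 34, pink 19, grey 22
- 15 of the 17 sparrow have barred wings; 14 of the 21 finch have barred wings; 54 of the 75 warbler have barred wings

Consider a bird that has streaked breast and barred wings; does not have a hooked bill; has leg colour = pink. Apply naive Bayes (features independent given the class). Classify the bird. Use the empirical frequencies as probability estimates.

sparrow: (17/113) × (4/17) × (3/17) × (14/17) × (15/17) ≈ 0.00453916
finch: (21/113) × (6/21) × (6/21) × (4/21) × (14/21) ≈ 0.00192643
warbler: (75/113) × (29/75) × (50/75) × (19/75) × (54/75) ≈ 0.0312071
Highest score → warbler.

warbler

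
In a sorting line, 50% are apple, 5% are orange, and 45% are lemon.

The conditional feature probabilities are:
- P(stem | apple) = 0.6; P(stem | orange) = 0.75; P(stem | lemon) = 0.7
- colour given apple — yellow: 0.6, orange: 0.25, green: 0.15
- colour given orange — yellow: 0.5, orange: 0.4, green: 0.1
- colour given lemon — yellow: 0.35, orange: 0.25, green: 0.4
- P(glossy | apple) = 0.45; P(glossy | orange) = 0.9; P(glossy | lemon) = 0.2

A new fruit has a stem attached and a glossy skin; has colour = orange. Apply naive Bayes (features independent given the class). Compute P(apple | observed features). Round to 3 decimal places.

apple: 0.5 × 0.6 × 0.25 × 0.45 = 0.03375
orange: 0.05 × 0.75 × 0.4 × 0.9 = 0.0135
lemon: 0.45 × 0.7 × 0.25 × 0.2 = 0.01575
P(apple | x) = 0.03375 / 0.063 ≈ 0.536

0.536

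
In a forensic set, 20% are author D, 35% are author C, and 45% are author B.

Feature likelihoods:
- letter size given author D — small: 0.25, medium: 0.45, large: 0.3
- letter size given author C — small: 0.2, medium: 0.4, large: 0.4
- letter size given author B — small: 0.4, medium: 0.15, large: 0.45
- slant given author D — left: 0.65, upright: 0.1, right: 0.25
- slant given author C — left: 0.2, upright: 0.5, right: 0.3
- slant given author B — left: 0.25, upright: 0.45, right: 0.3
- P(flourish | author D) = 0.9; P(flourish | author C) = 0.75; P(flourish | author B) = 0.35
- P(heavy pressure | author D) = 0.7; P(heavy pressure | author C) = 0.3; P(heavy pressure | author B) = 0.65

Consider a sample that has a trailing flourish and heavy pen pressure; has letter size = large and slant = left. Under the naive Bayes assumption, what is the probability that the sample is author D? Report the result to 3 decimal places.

0.580

author D: 0.2 × 0.3 × 0.65 × 0.9 × 0.7 = 0.02457
author C: 0.35 × 0.4 × 0.2 × 0.75 × 0.3 = 0.0063
author B: 0.45 × 0.45 × 0.25 × 0.35 × 0.65 = 0.0115171875
P(author D | x) = 0.02457 / 0.0423871875 ≈ 0.580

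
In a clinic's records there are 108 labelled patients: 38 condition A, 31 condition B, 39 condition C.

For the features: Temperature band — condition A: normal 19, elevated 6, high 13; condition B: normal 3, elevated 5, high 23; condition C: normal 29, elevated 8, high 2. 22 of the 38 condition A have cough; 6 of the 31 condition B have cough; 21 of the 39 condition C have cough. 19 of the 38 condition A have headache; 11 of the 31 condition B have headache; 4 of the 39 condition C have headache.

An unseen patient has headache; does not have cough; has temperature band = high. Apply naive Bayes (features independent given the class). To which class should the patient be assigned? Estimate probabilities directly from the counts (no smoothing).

condition A: (38/108) × (13/38) × (16/38) × (19/38) ≈ 0.0253411
condition B: (31/108) × (23/31) × (25/31) × (11/31) ≈ 0.0609415
condition C: (39/108) × (2/39) × (18/39) × (4/39) ≈ 0.000876616
Highest score → condition B.

condition B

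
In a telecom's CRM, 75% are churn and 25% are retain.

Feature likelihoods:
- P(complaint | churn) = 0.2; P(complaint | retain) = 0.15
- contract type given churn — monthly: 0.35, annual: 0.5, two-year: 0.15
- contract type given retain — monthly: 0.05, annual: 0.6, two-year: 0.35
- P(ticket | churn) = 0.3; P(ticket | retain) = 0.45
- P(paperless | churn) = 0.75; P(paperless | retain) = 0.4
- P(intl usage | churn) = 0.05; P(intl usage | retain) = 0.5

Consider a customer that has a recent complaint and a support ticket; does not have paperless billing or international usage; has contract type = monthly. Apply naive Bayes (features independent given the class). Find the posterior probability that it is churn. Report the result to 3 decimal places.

churn: 0.75 × 0.2 × 0.35 × 0.3 × (1−0.75) × (1−0.05) = 0.003740625
retain: 0.25 × 0.15 × 0.05 × 0.45 × (1−0.4) × (1−0.5) = 0.000253125
P(churn | x) = 0.003740625 / 0.00399375 ≈ 0.937

0.937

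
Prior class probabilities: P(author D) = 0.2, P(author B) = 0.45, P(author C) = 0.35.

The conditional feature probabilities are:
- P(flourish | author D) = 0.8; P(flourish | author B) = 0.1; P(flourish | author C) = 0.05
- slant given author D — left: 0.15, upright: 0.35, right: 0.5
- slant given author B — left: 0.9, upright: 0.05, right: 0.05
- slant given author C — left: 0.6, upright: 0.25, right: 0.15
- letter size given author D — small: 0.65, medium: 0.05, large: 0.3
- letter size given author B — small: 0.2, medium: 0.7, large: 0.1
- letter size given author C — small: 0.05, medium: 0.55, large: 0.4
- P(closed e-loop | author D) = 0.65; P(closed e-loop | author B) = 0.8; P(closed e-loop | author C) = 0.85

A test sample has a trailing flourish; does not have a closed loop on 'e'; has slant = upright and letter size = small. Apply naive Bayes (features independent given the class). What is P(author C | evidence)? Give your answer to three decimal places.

author D: 0.2 × 0.8 × 0.35 × 0.65 × (1−0.65) = 0.01274
author B: 0.45 × 0.1 × 0.05 × 0.2 × (1−0.8) = 0.00009
author C: 0.35 × 0.05 × 0.25 × 0.05 × (1−0.85) = 0.0000328125
P(author C | x) = 0.0000328125 / 0.0128628125 ≈ 0.003

0.003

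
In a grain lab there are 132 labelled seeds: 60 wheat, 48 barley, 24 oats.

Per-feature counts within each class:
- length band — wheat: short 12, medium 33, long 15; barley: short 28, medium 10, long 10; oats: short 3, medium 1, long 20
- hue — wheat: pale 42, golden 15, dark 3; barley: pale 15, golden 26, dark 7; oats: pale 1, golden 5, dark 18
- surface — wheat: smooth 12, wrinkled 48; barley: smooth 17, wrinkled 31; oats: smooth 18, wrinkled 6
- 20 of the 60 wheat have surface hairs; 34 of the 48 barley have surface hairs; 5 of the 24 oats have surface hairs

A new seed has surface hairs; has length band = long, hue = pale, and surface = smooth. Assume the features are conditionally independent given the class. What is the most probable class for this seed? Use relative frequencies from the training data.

barley

wheat: (60/132) × (15/60) × (42/60) × (12/60) × (20/60) ≈ 0.00530303
barley: (48/132) × (10/48) × (15/48) × (17/48) × (34/48) ≈ 0.00593911
oats: (24/132) × (20/24) × (1/24) × (18/24) × (5/24) ≈ 0.000986427
Highest score → barley.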